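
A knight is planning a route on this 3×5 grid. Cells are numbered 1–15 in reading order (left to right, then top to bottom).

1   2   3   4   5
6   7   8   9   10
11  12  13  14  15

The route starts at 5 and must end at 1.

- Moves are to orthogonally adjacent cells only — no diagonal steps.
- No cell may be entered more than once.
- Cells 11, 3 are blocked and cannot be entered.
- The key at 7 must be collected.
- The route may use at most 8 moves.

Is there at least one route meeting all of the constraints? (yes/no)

One route that works: 5 → 10 → 9 → 8 → 7 → 2 → 1.

yes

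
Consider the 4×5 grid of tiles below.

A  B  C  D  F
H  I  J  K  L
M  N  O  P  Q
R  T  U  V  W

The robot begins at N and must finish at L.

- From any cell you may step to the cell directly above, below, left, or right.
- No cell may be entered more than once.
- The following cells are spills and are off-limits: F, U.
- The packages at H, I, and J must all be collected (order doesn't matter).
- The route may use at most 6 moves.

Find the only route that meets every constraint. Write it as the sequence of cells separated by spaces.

N M H I J K L

Any route must reach H, I, and J and still end at L within 6 moves, so the order of the required stops is forced.
Route from N: left 1 to M, up 1 to H, right 4 to L — 6 moves in all.
Check: all required cells visited; 6 ≤ 6 moves.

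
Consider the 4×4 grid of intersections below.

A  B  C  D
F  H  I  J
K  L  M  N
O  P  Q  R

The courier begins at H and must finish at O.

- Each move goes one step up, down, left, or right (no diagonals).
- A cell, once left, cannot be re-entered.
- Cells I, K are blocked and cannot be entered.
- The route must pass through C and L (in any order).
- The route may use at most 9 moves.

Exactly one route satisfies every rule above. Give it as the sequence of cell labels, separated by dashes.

H - B - C - D - J - N - M - L - P - O

The 9-move cap with required stops at C, L leaves no slack for detours.
Route from H: up to B, 2× right (reaching D), 2× down (reaching N), 2× left (reaching L), down to P, left to O — 9 moves in all.
Check: all required cells visited; 9 ≤ 9 moves.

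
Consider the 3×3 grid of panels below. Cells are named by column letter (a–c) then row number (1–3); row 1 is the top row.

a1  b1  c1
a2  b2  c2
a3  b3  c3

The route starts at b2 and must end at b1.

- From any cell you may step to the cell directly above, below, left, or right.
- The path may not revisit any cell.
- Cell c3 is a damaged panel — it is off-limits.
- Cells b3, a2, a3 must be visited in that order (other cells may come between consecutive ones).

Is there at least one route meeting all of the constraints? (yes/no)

Ignoring the required order, 1 revisit-free route from b2 to b1 passes through all of b3, a2, and a3; the waypoint orders that occur are b3 → a3 → a2 (1) — never b3 → a2 → a3.

no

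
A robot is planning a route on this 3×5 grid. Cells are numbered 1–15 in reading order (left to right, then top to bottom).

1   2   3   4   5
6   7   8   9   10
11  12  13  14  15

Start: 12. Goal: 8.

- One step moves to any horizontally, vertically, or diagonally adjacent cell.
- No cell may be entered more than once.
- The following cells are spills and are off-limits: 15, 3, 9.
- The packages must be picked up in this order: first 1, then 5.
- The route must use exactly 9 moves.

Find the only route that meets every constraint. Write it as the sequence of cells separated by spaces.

The waypoints must appear in the order 1, 5, with no cell reused.
Route from 12: up-left 1 to 6, up 1 to 1, down-right 2 to 13, right 1 to 14, up-right 1 to 10, up 1 to 5, left 1 to 4, down-left 1 to 8 — 9 moves in all.
Check: order respected (1 at step 2, 5 at step 7); 9 moves as required.

12 6 1 7 13 14 10 5 4 8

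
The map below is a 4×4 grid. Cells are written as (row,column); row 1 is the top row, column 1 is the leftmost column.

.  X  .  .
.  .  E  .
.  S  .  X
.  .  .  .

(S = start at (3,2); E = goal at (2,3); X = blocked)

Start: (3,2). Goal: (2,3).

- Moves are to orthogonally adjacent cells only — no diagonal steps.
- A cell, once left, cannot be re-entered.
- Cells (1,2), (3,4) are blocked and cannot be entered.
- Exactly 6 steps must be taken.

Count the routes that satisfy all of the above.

2

Need simple routes of exactly 6 moves from (3,2) to (2,3) (Manhattan distance 2, so 2 moves are spent on a detour and 2 undoing it).
Enumerating: (3,2) (4,2) (4,1) (3,1) (2,1) (2,2) (2,3) | (3,2) (3,1) (4,1) (4,2) (4,3) (3,3) (2,3).
That gives 2 routes.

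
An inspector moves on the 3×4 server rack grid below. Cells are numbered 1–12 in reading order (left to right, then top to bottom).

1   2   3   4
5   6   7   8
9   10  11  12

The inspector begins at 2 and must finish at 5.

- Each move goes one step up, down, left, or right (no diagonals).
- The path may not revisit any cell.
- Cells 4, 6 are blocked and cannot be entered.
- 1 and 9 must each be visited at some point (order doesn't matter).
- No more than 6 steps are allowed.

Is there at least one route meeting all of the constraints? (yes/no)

Exhausting the options from 2, every branch either dead-ends against blocked cells, would have to re-enter a cell already used, runs past the 6-move limit, or reaches the goal with a constraint still unmet.

no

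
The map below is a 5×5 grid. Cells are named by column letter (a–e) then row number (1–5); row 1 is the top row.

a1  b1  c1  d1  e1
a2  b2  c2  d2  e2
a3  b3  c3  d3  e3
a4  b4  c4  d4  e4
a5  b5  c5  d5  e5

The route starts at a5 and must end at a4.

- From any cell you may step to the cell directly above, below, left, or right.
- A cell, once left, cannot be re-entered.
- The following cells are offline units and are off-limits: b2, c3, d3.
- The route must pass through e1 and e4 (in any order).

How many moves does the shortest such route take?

Any route passes through e1 and e4 in some order between a5 and a4. Summing Manhattan distances along each leg and taking the cheapest ordering (a5 → e1 → e4 → a4) gives a lower bound of 8 + 3 + 4 = 15 moves.
A route of 15 moves achieves this: a5 → b5 → b4 → c4 → d4 → e4 → e3 → e2 → e1 → d1 → c1 → b1 → a1 → a2 → a3 → a4.
Since 15 matches the lower bound, it is optimal.

15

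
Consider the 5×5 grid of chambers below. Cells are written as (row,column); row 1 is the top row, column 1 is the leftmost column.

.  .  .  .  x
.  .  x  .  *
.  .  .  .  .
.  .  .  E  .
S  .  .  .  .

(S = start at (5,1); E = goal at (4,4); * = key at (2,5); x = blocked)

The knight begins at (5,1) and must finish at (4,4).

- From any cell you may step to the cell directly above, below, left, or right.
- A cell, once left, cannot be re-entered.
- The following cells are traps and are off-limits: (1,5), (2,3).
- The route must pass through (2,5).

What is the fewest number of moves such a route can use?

Any route passes through (2,5) somewhere between (5,1) and (4,4). Summing Manhattan distances along the two legs ((5,1) → (2,5) → (4,4)) gives a lower bound of 7 + 3 = 10 moves.
A route of 10 moves achieves this: (5,1) → (4,1) → (3,1) → (3,2) → (3,3) → (3,4) → (2,4) → (2,5) → (3,5) → (4,5) → (4,4).
Since 10 matches the lower bound, it is optimal.

10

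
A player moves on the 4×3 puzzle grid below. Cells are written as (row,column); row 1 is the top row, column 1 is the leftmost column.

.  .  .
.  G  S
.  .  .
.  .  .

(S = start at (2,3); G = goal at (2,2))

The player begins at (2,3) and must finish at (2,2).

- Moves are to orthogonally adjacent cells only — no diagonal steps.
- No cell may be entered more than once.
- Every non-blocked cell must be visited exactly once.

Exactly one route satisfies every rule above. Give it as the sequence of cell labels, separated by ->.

Need to visit all 12 open cells exactly once, starting at (2,3) and ending at (2,2).
Route from (2,3): up 1 to (1,3), left 2 to (1,1), down 3 to (4,1), right 2 to (4,3), up 1 to (3,3), left 1 to (3,2), up 1 to (2,2) — 11 moves in all.
Check: all 12 open cells covered.

(2,3) -> (1,3) -> (1,2) -> (1,1) -> (2,1) -> (3,1) -> (4,1) -> (4,2) -> (4,3) -> (3,3) -> (3,2) -> (2,2)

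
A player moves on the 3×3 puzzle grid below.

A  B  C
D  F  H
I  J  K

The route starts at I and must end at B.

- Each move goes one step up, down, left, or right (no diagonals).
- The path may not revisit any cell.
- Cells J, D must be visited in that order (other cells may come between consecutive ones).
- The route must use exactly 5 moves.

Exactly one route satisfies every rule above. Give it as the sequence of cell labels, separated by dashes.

The waypoints must appear in the order J, D, with no cell reused.
Route from I: right 1 to J, up 1 to F, left 1 to D, up 1 to A, right 1 to B — 5 moves in all.
Check: order respected (J at step 1, D at step 3); 5 moves as required.

I - J - F - D - A - B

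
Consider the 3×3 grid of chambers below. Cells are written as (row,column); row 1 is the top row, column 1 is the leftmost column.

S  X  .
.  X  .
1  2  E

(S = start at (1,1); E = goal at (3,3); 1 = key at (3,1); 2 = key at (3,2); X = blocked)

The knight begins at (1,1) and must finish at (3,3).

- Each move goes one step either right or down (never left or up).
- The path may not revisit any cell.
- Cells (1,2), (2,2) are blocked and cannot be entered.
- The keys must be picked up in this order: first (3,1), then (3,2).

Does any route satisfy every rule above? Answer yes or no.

yes

One route that works: (1,1) → (2,1) → (3,1) → (3,2) → (3,3).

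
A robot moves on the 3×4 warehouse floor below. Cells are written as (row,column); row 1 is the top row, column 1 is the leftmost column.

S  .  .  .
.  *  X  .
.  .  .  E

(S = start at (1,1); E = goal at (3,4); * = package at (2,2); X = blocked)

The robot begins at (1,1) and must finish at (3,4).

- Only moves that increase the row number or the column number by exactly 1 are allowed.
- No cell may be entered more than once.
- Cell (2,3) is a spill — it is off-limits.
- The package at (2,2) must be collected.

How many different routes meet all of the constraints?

2

A right/down-only route from (1,1) to (3,4) makes exactly 2 down-moves and 3 right-moves in some order.
With no other constraints that would be C(5,2) = 10 routes.
Split at (2,2) and multiply the segment counts (each segment already excludes blocked cells): (1,1)→(2,2): 2; (2,2)→(3,4): 1; product = 2.
That gives 2 routes.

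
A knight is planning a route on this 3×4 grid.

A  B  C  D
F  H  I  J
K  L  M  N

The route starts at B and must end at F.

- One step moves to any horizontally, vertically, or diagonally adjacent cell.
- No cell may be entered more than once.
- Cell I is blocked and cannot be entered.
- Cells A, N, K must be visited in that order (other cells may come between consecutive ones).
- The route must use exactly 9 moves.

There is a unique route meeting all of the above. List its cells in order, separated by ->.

B -> A -> H -> C -> J -> N -> M -> L -> K -> F

The waypoints must appear in the order A, N, K, with no cell reused.
Route from B: left 1 to A, down-right 1 to H, up-right 1 to C, down-right 1 to J, down 1 to N, left 3 to K, up 1 to F — 9 moves in all.
Check: order respected (A at step 1, N at step 5, K at step 8); 9 moves as required.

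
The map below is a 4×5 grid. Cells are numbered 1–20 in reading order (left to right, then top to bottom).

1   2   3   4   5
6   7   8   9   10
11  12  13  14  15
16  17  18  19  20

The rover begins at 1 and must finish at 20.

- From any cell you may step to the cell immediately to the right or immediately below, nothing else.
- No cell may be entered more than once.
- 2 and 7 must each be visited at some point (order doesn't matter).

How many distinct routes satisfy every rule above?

10

A right/down-only route from 1 to 20 makes exactly 3 down-moves and 4 right-moves in some order.
With no other constraints that would be C(7,3) = 35 routes.
A monotone route can only reach the required cells in the order 2, 7, so split there and multiply the segment counts: 1→2: 1; 2→7: 1; 7→20: 10; product = 10.
That gives 10 routes.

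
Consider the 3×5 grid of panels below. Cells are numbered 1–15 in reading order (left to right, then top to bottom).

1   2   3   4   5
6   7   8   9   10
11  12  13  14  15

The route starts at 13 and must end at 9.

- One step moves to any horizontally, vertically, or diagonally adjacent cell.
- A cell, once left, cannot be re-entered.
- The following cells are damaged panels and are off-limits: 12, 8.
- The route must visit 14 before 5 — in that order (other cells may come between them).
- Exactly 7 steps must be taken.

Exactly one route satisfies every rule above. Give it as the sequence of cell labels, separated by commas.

13, 14, 15, 10, 5, 4, 3, 9

The waypoints must appear in the order 14, 5, with no cell reused.
Route from 13: 2× right (reaching 15), 2× up (reaching 5), 2× left (reaching 3), down-right to 9 — 7 moves in all.
Check: order respected (14 at step 1, 5 at step 4); 7 moves as required.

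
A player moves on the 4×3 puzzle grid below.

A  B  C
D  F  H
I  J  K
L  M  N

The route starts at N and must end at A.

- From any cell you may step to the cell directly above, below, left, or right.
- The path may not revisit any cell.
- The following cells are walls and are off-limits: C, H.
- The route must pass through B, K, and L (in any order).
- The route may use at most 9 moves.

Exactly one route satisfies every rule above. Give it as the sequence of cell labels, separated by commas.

N, K, J, M, L, I, D, F, B, A

Any route must reach B, K, and L and still end at A within 9 moves, so the order of the required stops is forced.
Route from N: up to K, left to J, down to M, left to L, 2× up (reaching D), right to F, up to B, left to A — 9 moves in all.
Check: all required cells visited; 9 ≤ 9 moves.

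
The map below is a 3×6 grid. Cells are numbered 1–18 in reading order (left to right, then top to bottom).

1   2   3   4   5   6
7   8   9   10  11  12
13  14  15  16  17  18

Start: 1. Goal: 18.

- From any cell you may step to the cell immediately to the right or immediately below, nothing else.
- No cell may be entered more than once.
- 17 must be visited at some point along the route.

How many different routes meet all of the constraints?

A right/down-only route from 1 to 18 makes exactly 2 down-moves and 5 right-moves in some order.
With no other constraints that would be C(7,2) = 21 routes.
Split at 17 and multiply the segment counts: 1→17: 15; 17→18: 1; product = 15.
That gives 15 routes.

15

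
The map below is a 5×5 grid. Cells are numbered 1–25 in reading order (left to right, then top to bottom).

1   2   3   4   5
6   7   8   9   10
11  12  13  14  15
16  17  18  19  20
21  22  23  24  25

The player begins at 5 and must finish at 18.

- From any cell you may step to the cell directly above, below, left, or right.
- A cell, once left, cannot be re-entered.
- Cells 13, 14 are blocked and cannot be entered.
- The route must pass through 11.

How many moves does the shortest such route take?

Any route passes through 11 somewhere between 5 and 18. Summing Manhattan distances along the two legs (5 → 11 → 18) gives a lower bound of 6 + 3 = 9 moves.
A route of 9 moves achieves this: 5 → 10 → 9 → 8 → 7 → 12 → 11 → 16 → 17 → 18.
Since 9 matches the lower bound, it is optimal.

9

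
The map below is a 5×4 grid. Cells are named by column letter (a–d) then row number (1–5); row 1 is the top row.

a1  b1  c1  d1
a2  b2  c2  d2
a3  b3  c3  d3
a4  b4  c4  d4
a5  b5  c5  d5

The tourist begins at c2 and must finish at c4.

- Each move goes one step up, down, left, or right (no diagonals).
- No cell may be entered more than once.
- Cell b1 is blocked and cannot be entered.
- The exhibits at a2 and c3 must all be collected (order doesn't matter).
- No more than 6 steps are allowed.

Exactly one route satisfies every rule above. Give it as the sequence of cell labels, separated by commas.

c2, b2, a2, a3, b3, c3, c4

Any route must reach a2 and c3 and still end at c4 within 6 moves, so the order of the required stops is forced.
Route from c2: 2× left (reaching a2), down to a3, 2× right (reaching c3), down to c4 — 6 moves in all.
Check: all required cells visited; 6 ≤ 6 moves.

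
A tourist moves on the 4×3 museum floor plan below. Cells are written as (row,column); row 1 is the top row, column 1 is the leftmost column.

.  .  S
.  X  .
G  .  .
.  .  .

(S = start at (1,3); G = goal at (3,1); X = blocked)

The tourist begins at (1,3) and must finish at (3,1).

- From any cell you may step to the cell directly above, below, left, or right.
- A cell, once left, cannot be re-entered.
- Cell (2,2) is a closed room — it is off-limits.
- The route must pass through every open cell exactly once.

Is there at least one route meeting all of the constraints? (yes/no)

no

Colour the cells like a checkerboard: each orthogonal step flips colour, so a Hamiltonian route alternates colours. Here there are 5 cells of one colour and 6 of the other, with start on the same colour as the goal — the counts and endpoints can't be arranged into an alternating sequence of length 11, so no Hamiltonian route exists.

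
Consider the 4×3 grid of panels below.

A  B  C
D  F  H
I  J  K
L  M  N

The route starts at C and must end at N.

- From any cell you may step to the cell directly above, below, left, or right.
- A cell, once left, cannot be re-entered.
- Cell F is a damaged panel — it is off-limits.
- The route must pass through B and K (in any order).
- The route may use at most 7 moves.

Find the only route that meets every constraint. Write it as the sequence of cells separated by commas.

C, B, A, D, I, J, K, N

The budget equals the shortest possible length, so every move has to be on a shortest route through the required cells.
Route from C: left 2 to A, down 2 to I, right 2 to K, down 1 to N — 7 moves in all.
Check: all required cells visited; 7 ≤ 7 moves.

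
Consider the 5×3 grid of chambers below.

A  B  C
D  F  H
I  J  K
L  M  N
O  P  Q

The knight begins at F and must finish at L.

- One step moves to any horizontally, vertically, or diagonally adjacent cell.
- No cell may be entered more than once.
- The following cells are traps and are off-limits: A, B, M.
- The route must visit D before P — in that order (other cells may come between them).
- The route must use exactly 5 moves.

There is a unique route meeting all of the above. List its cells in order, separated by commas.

F, D, J, N, P, L

The waypoints must appear in the order D, P, with no cell reused.
Route from F: left to D, 2× down-right (reaching N), down-left to P, up-left to L — 5 moves in all.
Check: order respected (D at step 1, P at step 4); 5 moves as required.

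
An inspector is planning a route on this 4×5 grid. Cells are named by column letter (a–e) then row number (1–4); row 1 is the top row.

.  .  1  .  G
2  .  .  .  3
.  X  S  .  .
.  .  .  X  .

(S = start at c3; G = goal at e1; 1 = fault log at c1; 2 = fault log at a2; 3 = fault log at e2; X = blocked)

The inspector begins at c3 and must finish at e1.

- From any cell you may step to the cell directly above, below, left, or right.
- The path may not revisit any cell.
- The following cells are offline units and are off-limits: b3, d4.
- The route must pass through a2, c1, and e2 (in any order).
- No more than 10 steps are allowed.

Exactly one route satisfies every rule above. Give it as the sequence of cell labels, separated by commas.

c3, c2, b2, a2, a1, b1, c1, d1, d2, e2, e1

Any route must reach a2, c1, and e2 and still end at e1 within 10 moves, so the order of the required stops is forced.
Route from c3: up to c2, 2× left (reaching a2), up to a1, 3× right (reaching d1), down to d2, right to e2, up to e1 — 10 moves in all.
Check: all required cells visited; 10 ≤ 10 moves.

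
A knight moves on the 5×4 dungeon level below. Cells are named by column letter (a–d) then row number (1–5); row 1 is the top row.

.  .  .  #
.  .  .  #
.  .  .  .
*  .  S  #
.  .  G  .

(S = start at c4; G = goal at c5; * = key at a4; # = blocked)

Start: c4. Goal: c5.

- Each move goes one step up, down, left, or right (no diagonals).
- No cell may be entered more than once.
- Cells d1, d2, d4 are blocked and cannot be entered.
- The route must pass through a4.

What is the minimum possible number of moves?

5

Any route passes through a4 somewhere between c4 and c5. Summing Manhattan distances along the two legs (c4 → a4 → c5) gives a lower bound of 2 + 3 = 5 moves.
A route of 5 moves achieves this: c4 → b4 → a4 → a5 → b5 → c5.
Since 5 matches the lower bound, it is optimal.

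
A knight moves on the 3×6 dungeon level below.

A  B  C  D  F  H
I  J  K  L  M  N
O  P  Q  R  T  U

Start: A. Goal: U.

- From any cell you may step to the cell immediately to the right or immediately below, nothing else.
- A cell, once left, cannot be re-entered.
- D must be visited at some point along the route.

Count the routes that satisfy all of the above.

6

A right/down-only route from A to U makes exactly 2 down-moves and 5 right-moves in some order.
With no other constraints that would be C(7,2) = 21 routes.
Split at D and multiply the segment counts: A→D: 1; D→U: 6; product = 6.
That gives 6 routes.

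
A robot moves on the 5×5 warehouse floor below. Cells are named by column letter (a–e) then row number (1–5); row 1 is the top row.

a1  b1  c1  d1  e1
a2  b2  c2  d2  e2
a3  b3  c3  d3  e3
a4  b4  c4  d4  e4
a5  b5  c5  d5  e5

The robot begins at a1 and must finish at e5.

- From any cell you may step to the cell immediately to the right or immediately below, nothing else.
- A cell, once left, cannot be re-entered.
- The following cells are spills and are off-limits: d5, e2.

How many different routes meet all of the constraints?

A right/down-only route from a1 to e5 makes exactly 4 down-moves and 4 right-moves in some order.
With no other constraints that would be C(8,4) = 70 routes.
Subtract routes through each blocked cell (inclusion–exclusion for overlaps): − through e2: 5 − through d5: 35 → 30.
That gives 30 routes.

30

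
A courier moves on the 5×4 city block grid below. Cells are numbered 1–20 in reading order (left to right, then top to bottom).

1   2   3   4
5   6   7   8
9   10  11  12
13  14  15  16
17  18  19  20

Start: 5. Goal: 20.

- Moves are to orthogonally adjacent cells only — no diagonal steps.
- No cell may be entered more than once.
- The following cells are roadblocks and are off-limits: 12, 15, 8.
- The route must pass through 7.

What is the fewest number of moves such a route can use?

Any route passes through 7 somewhere between 5 and 20. Summing Manhattan distances along the two legs (5 → 7 → 20) gives a lower bound of 2 + 4 = 6 moves.
That bound ignores the blocked cells. Measuring each leg by the fewest moves that actually steer around them (5→7: 2; 7→20: 6) raises the lower bound to 8.
A route of 8 moves exists: 5 → 6 → 7 → 11 → 10 → 14 → 18 → 19 → 20.
Since 8 matches that lower bound, it is optimal.

8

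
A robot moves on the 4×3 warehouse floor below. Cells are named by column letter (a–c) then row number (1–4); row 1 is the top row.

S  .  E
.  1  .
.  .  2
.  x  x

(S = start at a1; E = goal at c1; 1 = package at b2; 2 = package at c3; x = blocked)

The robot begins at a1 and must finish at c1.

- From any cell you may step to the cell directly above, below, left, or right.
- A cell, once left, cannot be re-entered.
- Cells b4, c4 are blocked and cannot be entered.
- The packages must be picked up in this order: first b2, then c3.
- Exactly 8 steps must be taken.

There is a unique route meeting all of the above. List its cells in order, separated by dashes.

The waypoints must appear in the order b2, c3, with no cell reused.
Route from a1: right 1 to b1, down 1 to b2, left 1 to a2, down 1 to a3, right 2 to c3, up 2 to c1 — 8 moves in all.
Check: order respected (1 at step 2, 2 at step 6); 8 moves as required.

a1 - b1 - b2 - a2 - a3 - b3 - c3 - c2 - c1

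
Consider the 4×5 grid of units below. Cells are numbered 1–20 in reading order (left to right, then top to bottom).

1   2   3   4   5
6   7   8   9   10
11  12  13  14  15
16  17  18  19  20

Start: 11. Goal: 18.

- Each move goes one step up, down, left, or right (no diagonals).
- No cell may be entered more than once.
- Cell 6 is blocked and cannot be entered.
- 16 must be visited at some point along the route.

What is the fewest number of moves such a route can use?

Any route passes through 16 somewhere between 11 and 18. Summing Manhattan distances along the two legs (11 → 16 → 18) gives a lower bound of 1 + 2 = 3 moves.
A route of 3 moves achieves this: 11 → 16 → 17 → 18.
Since 3 matches the lower bound, it is optimal.

3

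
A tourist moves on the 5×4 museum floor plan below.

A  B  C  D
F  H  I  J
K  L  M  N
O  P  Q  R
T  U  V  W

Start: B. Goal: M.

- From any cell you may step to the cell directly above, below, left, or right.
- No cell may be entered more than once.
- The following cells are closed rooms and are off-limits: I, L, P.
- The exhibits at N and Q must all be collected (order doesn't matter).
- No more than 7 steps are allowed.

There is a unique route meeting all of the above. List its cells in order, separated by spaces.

The 7-move cap with required stops at N, Q leaves no slack for detours.
Route from B: 2× right (reaching D), 3× down (reaching R), left to Q, up to M — 7 moves in all.
Check: all required cells visited; 7 ≤ 7 moves.

B C D J N R Q M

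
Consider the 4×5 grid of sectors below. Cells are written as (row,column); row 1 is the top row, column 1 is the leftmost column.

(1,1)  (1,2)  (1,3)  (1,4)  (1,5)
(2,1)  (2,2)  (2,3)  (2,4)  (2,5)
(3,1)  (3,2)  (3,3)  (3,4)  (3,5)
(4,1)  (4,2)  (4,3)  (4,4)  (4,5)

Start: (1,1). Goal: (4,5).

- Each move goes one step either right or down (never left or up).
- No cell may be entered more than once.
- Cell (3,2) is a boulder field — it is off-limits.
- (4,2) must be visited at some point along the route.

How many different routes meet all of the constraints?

A right/down-only route from (1,1) to (4,5) makes exactly 3 down-moves and 4 right-moves in some order.
With no other constraints that would be C(7,3) = 35 routes.
Split at (4,2) and multiply the segment counts (each segment already excludes blocked cells): (1,1)→(4,2): 1; (4,2)→(4,5): 1; product = 1.
That gives 1 route.

1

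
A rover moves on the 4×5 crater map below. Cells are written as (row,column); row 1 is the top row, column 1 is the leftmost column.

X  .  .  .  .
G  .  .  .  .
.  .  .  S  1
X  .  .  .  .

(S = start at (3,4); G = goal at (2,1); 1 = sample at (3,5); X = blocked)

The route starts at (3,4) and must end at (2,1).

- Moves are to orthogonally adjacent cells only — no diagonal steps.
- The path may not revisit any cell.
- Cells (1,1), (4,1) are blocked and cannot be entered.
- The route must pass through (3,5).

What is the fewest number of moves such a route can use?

Any route passes through (3,5) somewhere between (3,4) and (2,1). Summing Manhattan distances along the two legs ((3,4) → (3,5) → (2,1)) gives a lower bound of 1 + 5 = 6 moves.
A route of 6 moves achieves this: (3,4) → (3,5) → (2,5) → (2,4) → (2,3) → (2,2) → (2,1).
Since 6 matches the lower bound, it is optimal.

6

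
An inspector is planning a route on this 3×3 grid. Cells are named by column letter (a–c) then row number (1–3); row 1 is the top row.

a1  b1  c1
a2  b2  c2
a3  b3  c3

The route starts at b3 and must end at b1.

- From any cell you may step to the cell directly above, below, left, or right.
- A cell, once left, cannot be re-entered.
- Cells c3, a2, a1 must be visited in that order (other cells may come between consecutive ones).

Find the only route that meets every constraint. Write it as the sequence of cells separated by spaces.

b3 c3 c2 b2 a2 a1 b1

The waypoints must appear in the order c3, a2, a1, with no cell reused.
Route from b3: right to c3, up to c2, 2× left (reaching a2), up to a1, right to b1 — 6 moves in all.
Check: order respected (c3 at step 1, a2 at step 4, a1 at step 5).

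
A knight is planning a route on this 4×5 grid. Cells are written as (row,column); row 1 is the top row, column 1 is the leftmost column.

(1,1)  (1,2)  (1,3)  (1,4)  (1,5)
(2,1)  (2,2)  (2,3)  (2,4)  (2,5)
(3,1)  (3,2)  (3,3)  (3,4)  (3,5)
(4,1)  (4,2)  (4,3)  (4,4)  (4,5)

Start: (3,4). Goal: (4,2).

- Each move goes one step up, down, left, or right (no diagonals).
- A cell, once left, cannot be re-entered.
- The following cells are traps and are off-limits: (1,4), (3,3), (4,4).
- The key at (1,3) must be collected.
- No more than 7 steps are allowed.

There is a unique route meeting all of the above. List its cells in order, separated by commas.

The budget equals the shortest possible length, so every move has to be on a shortest route through the required cells.
Route from (3,4): up to (2,4), left to (2,3), up to (1,3), left to (1,2), 3× down (reaching (4,2)) — 7 moves in all.
Check: all required cells visited; 7 ≤ 7 moves.

(3,4), (2,4), (2,3), (1,3), (1,2), (2,2), (3,2), (4,2)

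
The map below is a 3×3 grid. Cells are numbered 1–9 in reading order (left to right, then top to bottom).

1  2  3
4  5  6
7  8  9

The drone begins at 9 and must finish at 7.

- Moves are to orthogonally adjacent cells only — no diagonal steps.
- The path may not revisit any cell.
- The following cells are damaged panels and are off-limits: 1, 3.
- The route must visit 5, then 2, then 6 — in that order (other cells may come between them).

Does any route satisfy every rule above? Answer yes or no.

no

2 must be visited but has only one open neighbour (5), and it is neither the start nor the goal — the route would have to enter and leave through 5, re-entering it.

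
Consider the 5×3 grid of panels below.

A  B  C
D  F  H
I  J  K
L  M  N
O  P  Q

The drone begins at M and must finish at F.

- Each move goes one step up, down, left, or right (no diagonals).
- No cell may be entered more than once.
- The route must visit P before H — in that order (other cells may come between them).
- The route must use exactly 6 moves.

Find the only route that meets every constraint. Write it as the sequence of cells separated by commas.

The waypoints must appear in the order P, H, with no cell reused.
Route from M: down to P, right to Q, 3× up (reaching H), left to F — 6 moves in all.
Check: order respected (P at step 1, H at step 5); 6 moves as required.

M, P, Q, N, K, H, F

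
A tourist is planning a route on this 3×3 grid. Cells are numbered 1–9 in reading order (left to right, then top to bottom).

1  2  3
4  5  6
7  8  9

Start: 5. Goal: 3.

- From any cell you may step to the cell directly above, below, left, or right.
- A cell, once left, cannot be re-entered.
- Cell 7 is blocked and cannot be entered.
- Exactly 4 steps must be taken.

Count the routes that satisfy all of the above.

2

Need simple routes of exactly 4 moves from 5 to 3 (Manhattan distance 2, so 1 moves are spent on a detour and 1 undoing it).
Enumerating: 5 8 9 6 3 | 5 4 1 2 3.
That gives 2 routes.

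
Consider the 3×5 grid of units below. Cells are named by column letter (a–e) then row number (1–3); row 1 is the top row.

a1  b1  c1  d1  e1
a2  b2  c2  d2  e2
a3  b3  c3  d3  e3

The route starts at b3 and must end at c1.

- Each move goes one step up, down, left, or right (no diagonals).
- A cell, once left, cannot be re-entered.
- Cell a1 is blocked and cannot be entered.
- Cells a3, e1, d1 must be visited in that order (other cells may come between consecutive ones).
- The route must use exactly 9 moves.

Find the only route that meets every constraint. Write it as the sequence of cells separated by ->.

The waypoints must appear in the order a3, e1, d1, with no cell reused.
Route from b3: left 1 to a3, up 1 to a2, right 4 to e2, up 1 to e1, left 2 to c1 — 9 moves in all.
Check: order respected (a3 at step 1, e1 at step 7, d1 at step 8); 9 moves as required.

b3 -> a3 -> a2 -> b2 -> c2 -> d2 -> e2 -> e1 -> d1 -> c1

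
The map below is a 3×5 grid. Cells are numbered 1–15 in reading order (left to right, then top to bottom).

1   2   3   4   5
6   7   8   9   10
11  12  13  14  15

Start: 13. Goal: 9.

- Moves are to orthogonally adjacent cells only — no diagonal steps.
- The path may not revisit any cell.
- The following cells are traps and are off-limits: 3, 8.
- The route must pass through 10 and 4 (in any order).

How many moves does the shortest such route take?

6

Any route passes through 10 and 4 in some order between 13 and 9. Summing Manhattan distances along each leg and taking the cheapest ordering (13 → 4 → 10 → 9) gives a lower bound of 3 + 2 + 1 = 6 moves.
A route of 6 moves achieves this: 13 → 14 → 15 → 10 → 5 → 4 → 9.
Since 6 matches the lower bound, it is optimal.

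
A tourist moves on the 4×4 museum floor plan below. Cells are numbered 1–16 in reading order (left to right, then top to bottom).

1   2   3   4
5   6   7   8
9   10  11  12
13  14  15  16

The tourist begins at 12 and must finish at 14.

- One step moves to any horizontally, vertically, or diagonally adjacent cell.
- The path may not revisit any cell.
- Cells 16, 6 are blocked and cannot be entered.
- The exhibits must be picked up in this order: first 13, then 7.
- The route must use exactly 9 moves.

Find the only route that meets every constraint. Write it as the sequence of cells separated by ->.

The waypoints must appear in the order 13, 7, with no cell reused.
Route from 12: down-left to 15, up-left to 10, down-left to 13, 2× up (reaching 5), up-right to 2, down-right to 7, down to 11, down-left to 14 — 9 moves in all.
Check: order respected (13 at step 3, 7 at step 7); 9 moves as required.

12 -> 15 -> 10 -> 13 -> 9 -> 5 -> 2 -> 7 -> 11 -> 14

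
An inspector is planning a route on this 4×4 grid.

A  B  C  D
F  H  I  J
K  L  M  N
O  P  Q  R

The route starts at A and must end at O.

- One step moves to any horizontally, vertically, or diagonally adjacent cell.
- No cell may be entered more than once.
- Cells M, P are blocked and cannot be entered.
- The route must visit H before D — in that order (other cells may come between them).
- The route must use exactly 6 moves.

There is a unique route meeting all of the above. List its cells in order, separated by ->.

A -> H -> C -> D -> I -> L -> O

The waypoints must appear in the order H, D, with no cell reused.
Route from A: down-right 1 to H, up-right 1 to C, right 1 to D, down-left 3 to O — 6 moves in all.
Check: order respected (H at step 1, D at step 3); 6 moves as required.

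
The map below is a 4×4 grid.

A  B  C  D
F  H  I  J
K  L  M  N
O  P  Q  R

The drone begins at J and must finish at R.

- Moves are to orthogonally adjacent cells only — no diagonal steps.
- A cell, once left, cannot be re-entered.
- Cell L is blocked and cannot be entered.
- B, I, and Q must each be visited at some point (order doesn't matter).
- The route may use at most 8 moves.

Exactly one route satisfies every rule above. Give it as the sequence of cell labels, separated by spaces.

J D C B H I M Q R

Any route must reach B, I, and Q and still end at R within 8 moves, so the order of the required stops is forced.
Route from J: up 1 to D, left 2 to B, down 1 to H, right 1 to I, down 2 to Q, right 1 to R — 8 moves in all.
Check: all required cells visited; 8 ≤ 8 moves.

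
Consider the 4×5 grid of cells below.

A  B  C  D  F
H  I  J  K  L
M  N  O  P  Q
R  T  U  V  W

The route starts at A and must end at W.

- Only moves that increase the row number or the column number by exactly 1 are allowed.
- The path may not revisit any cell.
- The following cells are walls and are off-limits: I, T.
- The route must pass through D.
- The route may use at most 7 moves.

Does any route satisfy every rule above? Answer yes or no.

One route that works: A → B → C → D → K → P → V → W.

yes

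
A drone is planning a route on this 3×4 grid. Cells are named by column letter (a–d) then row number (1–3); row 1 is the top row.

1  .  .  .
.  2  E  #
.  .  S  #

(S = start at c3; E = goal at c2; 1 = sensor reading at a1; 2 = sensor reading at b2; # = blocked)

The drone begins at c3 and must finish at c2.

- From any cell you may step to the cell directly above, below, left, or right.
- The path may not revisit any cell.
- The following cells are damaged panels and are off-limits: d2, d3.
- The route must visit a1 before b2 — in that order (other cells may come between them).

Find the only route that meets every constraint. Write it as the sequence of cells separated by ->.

The waypoints must appear in the order a1, b2, with no cell reused.
Route from c3: left 2 to a3, up 2 to a1, right 1 to b1, down 1 to b2, right 1 to c2 — 7 moves in all.
Check: order respected (1 at step 4, 2 at step 6).

c3 -> b3 -> a3 -> a2 -> a1 -> b1 -> b2 -> c2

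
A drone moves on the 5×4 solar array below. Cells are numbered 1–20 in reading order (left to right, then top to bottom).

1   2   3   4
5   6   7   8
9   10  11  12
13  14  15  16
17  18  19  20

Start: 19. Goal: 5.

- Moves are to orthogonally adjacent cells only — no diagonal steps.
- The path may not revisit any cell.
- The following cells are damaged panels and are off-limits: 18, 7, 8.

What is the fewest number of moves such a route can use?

The Manhattan distance from 19 to 5 is |5−2| + |3−1| = 5, so at least 5 moves are needed.
A route of 5 moves achieves this: 19 → 15 → 11 → 10 → 6 → 5.
Since 5 matches the lower bound, it is optimal.

5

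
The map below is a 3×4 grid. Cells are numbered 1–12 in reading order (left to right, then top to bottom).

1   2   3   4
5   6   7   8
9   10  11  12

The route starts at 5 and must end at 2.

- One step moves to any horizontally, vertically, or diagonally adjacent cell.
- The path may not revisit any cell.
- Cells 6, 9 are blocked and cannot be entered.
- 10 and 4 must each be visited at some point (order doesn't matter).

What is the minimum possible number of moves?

Any route passes through 10 and 4 in some order between 5 and 2. Summing Chebyshev distances along each leg and taking the cheapest ordering (5 → 10 → 4 → 2) gives a lower bound of 1 + 2 + 2 = 5 moves.
A route of 5 moves achieves this: 5 → 10 → 7 → 4 → 3 → 2.
Since 5 matches the lower bound, it is optimal.

5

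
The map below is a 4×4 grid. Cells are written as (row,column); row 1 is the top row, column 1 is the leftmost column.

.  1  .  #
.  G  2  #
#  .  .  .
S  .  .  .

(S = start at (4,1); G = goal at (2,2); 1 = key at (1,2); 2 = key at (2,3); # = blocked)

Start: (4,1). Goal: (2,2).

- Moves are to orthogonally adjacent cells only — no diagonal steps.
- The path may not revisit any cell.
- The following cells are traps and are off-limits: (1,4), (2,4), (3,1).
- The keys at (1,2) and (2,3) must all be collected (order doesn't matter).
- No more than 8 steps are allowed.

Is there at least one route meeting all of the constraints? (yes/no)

yes

One route that works: (4,1) → (4,2) → (3,2) → (3,3) → (2,3) → (1,3) → (1,2) → (2,2).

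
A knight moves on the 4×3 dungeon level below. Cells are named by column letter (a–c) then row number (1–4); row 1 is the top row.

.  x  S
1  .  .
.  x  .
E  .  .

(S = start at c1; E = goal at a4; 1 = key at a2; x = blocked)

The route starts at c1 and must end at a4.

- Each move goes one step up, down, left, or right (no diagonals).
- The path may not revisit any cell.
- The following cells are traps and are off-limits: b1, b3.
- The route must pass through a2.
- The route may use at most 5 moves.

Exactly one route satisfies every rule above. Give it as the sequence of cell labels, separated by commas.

The 5-move cap with required stops at a2 leaves no slack for detours.
Route from c1: down to c2, 2× left (reaching a2), 2× down (reaching a4) — 5 moves in all.
Check: all required cells visited; 5 ≤ 5 moves.

c1, c2, b2, a2, a3, a4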